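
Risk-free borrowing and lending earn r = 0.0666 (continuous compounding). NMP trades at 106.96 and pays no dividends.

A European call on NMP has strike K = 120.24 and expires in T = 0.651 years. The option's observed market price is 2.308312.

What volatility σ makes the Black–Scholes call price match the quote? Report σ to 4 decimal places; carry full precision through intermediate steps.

At σ = 0.1526 the Black–Scholes value reproduces the quote:
σ√T = 0.1526·√0.651 = 0.123125
d₁ = (ln(S/K) + (r+σ²/2)T) / (σ√T) = (ln(106.96/120.24) + (0.0666+0.1526²/2)·0.651) / 0.123125 = (-0.117035 + 0.050936) / 0.123125 = -0.536841
d₂ = d₁ − σ√T = -0.536841 − 0.123125 = -0.659966
e^{−rT} = 0.957570
N(d₁) = 0.295689,  N(d₂) = 0.254638
V = S·N(d₁) − K·e^{−rT}·N(d₂) = 31.626863 − 29.318551 = 2.308312 (matching the quote); vega is positive throughout, so no other σ reproduces this price

sigma = 0.1526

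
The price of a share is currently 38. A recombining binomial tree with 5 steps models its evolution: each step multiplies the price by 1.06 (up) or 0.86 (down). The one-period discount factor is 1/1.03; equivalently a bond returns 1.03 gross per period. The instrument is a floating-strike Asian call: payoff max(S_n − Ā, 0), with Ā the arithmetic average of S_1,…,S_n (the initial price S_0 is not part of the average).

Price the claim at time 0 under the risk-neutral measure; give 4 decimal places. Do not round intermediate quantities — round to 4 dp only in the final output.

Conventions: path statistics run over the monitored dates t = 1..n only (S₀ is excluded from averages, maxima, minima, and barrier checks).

Under the martingale measure an up-move has probability p* = 0.8500; value the claim as the probability-weighted average of per-path payoffs, discounted 5 periods at R = 1.03.
Enumerate all 2^5 = 32 price paths (U = up ×1.06, D = down ×0.86); each path with k up-moves has probability p*^k·(1−p*)^(5−k).
DDDDD: Ā=24.7235, payoff=0.0000, prob=0.000076
UDDDD: Ā=30.4731, payoff=0.0000, prob=0.000430
DUDDD: Ā=28.9531, payoff=0.0000, prob=0.000430
UUDDD: Ā=35.6864, payoff=0.0000, prob=0.002438
DDUDD: Ā=27.6459, payoff=0.0000, prob=0.000430
UDUDD: Ā=34.0752, payoff=0.0000, prob=0.002438
DUUDD: Ā=32.5552, payoff=0.0000, prob=0.002438
UUUDD: Ā=40.1262, payoff=0.0000, prob=0.013818
DDDUD: Ā=26.5218, payoff=0.0000, prob=0.000430
UDDUD: Ā=32.6896, payoff=0.0000, prob=0.002438
DUDUD: Ā=31.1696, payoff=0.0000, prob=0.002438
UUDUD: Ā=38.4183, payoff=0.0000, prob=0.013818
DDUUD: Ā=29.8624, payoff=0.0000, prob=0.002438
UDUUD: Ā=36.8071, payoff=0.0000, prob=0.013818
DUUUD: Ā=35.2871, payoff=0.0000, prob=0.013818
UUUUD: Ā=43.4935, payoff=0.0000, prob=0.078301
DDDDU: Ā=25.5549, payoff=0.0000, prob=0.000430
UDDDU: Ā=31.4980, payoff=0.0000, prob=0.002438
DUDDU: Ā=29.9780, payoff=0.0000, prob=0.002438
UUDDU: Ā=36.9496, payoff=0.0000, prob=0.013818
DDUDU: Ā=28.6708, payoff=0.0000, prob=0.002438
UDUDU: Ā=35.3384, payoff=0.0000, prob=0.013818
DUUDU: Ā=33.8184, payoff=0.0000, prob=0.013818
UUUDU: Ā=41.6831, payoff=0.0000, prob=0.078301
DDDUU: Ā=27.5466, payoff=0.0000, prob=0.002438
UDDUU: Ā=33.9527, payoff=0.0000, prob=0.013818
DUDUU: Ā=32.4327, payoff=1.0405, prob=0.013818
UUDUU: Ā=39.9752, payoff=1.2825, prob=0.078301
DDUUU: Ā=31.1255, payoff=2.3477, prob=0.013818
UDUUU: Ā=38.3640, payoff=2.8937, prob=0.078301
DUUUU: Ā=36.8440, payoff=4.4137, prob=0.078301
UUUUU: Ā=45.4124, payoff=5.4402, prob=0.443705
Price = Σ prob·payoff / R^5 = 3.133241 / 1.159274 = 2.7028

price = 2.7028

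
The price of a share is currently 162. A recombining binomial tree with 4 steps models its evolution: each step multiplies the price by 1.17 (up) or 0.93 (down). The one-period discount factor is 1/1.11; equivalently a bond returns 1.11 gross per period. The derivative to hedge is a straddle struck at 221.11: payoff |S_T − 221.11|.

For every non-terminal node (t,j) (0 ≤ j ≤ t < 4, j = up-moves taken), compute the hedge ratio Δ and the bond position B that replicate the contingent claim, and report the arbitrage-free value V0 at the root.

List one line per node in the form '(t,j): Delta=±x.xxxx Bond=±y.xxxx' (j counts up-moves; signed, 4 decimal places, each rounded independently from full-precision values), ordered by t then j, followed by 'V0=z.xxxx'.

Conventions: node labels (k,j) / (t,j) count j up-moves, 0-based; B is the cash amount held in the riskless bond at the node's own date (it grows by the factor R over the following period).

(0,0): Delta=0.3085 Bond=-20.7238
(1,0): Delta=-0.4902 Bond=97.3205
(1,1): Delta=0.5201 Bond=-63.1114
(2,0): Delta=-1.0000 Bond=179.4578
(2,1): Delta=-0.3551 Bond=84.2150
(2,2): Delta=0.7520 Bond=-121.4765
(3,0): Delta=-1.0000 Bond=199.1982
(3,1): Delta=-1.0000 Bond=199.1982
(3,2): Delta=-0.1842 Bond=58.2389
(3,3): Delta=1.0000 Bond=-199.1982
V0=29.2467

No-arbitrage ⇒ martingale measure with p* = (R−d)/(u−d) = 0.7500.
Terminal payoffs: V(4,0)=99.9256, V(4,1)=68.6522, V(4,2)=29.3082, V(4,3)=20.1890, V(4,4)=82.4597
Node (3,0) S=130.3058: V=(p*·68.6522+(1−p*)·99.9256)/1.11=68.8924; Δ=(68.6522−99.9256)/(152.4578−121.1844)=-1.0000; B=V−Δ·S=199.1982
Node (3,1) S=163.9331: V=(p*·29.3082+(1−p*)·68.6522)/1.11=35.2651; Δ=(29.3082−68.6522)/(191.8018−152.4578)=-1.0000; B=V−Δ·S=199.1982
Node (3,2) S=206.2385: V=(p*·20.1890+(1−p*)·29.3082)/1.11=20.2422; Δ=(20.1890−29.3082)/(241.2990−191.8018)=-0.1842; B=V−Δ·S=58.2389
Node (3,3) S=259.4613: V=(p*·82.4597+(1−p*)·20.1890)/1.11=60.2631; Δ=(82.4597−20.1890)/(303.5697−241.2990)=1.0000; B=V−Δ·S=-199.1982
Node (2,0) S=140.1138: V=(p*·35.2651+(1−p*)·68.8924)/1.11=39.3440; Δ=(35.2651−68.8924)/(163.9331−130.3058)=-1.0000; B=V−Δ·S=179.4578
Node (2,1) S=176.2722: V=(p*·20.2422+(1−p*)·35.2651)/1.11=21.6197; Δ=(20.2422−35.2651)/(206.2385−163.9331)=-0.3551; B=V−Δ·S=84.2150
Node (2,2) S=221.7618: V=(p*·60.2631+(1−p*)·20.2422)/1.11=45.2774; Δ=(60.2631−20.2422)/(259.4613−206.2385)=0.7520; B=V−Δ·S=-121.4765
Node (1,0) S=150.6600: V=(p*·21.6197+(1−p*)·39.3440)/1.11=23.4692; Δ=(21.6197−39.3440)/(176.2722−140.1138)=-0.4902; B=V−Δ·S=97.3205
Node (1,1) S=189.5400: V=(p*·45.2774+(1−p*)·21.6197)/1.11=35.4621; Δ=(45.2774−21.6197)/(221.7618−176.2722)=0.5201; B=V−Δ·S=-63.1114
Node (0,0) S=162.0000: V=(p*·35.4621+(1−p*)·23.4692)/1.11=29.2467; Δ=(35.4621−23.4692)/(189.5400−150.6600)=0.3085; B=V−Δ·S=-20.7238
Check: Δ(0,0)·S0 + B(0,0) = 29.2467 = V0.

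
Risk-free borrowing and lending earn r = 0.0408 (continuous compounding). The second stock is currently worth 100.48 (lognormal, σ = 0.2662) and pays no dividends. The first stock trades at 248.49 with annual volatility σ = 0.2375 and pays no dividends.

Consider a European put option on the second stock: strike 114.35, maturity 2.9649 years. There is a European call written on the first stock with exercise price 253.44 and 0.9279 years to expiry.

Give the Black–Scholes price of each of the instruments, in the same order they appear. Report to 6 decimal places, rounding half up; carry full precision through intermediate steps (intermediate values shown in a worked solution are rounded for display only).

[the second stock put K=114.35]
σ√T = 0.2662·√2.9649 = 0.458367
d₁ = (ln(S/K) + (r+σ²/2)T) / (σ√T) = (ln(100.48/114.35) + (0.0408+0.2662²/2)·2.9649) / 0.458367 = (-0.129305 + 0.226018) / 0.458367 = 0.210994
d₂ = d₁ − σ√T = 0.210994 − 0.458367 = -0.247373
e^{−rT} = 0.886062
N(−d₁) = 0.416446,  N(−d₂) = 0.597690
price = K·e^{−rT}·N(−d₂) − S·N(−d₁) = 60.558690 − 41.844483 = 18.714207
[the first stock call K=253.44]
σ√T = 0.2375·√0.9279 = 0.228778
d₁ = (ln(S/K) + (r+σ²/2)T) / (σ√T) = (ln(248.49/253.44) + (0.0408+0.2375²/2)·0.9279) / 0.228778 = (-0.019725 + 0.064028) / 0.228778 = 0.193653
d₂ = d₁ − σ√T = 0.193653 − 0.228778 = -0.035125
e^{−rT} = 0.962849
N(d₁) = 0.576776,  N(d₂) = 0.485990
price = S·N(d₁) − K·e^{−rT}·N(d₂) = 143.323099 − 118.593477 = 24.729622

price(the second stock put K=114.35) = 18.714207
price(the first stock call K=253.44) = 24.729622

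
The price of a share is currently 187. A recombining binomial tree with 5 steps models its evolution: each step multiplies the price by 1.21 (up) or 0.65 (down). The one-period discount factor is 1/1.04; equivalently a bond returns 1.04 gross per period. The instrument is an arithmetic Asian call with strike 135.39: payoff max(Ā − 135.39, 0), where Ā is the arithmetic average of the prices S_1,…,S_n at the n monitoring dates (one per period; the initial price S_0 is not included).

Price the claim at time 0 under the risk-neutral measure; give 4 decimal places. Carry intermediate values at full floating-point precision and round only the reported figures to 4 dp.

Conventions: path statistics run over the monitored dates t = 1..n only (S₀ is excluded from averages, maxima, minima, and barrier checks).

With p* = (R−d)/(u−d) = 0.6964, sum probability × payoff across the paths and divide by R^5.
Enumerate all 2^5 = 32 price paths (U = up ×1.21, D = down ×0.65); each path with k up-moves has probability p*^k·(1−p*)^(5−k).
DDDDD: Ā=61.3981, payoff=0.0000, prob=0.002578
UDDDD: Ā=114.2949, payoff=0.0000, prob=0.005915
DUDDD: Ā=93.3509, payoff=0.0000, prob=0.005915
UUDDD: Ā=173.7763, payoff=38.3863, prob=0.013569
DDUDD: Ā=79.7373, payoff=0.0000, prob=0.005915
UDUDD: Ā=148.4341, payoff=13.0441, prob=0.013569
DUUDD: Ā=127.4901, payoff=0.0000, prob=0.013569
UUUDD: Ā=237.3277, payoff=101.9377, prob=0.031128
DDDUD: Ā=70.8885, payoff=0.0000, prob=0.005915
UDDUD: Ā=131.9616, payoff=0.0000, prob=0.013569
DUDUD: Ā=111.0176, payoff=0.0000, prob=0.013569
UUDUD: Ā=206.6636, payoff=71.2736, prob=0.031128
DDUUD: Ā=97.4040, payoff=0.0000, prob=0.013569
UDUUD: Ā=181.3213, payoff=45.9313, prob=0.031128
DUUUD: Ā=160.3773, payoff=24.9873, prob=0.031128
UUUUD: Ā=298.5486, payoff=163.1586, prob=0.071411
DDDDU: Ā=65.1367, payoff=0.0000, prob=0.005915
UDDDU: Ā=121.2545, payoff=0.0000, prob=0.013569
DUDDU: Ā=100.3105, payoff=0.0000, prob=0.013569
UUDDU: Ā=186.7319, payoff=51.3419, prob=0.031128
DDUDU: Ā=86.6969, payoff=0.0000, prob=0.013569
UDUDU: Ā=161.3897, payoff=25.9997, prob=0.031128
DUUDU: Ā=140.4457, payoff=5.0557, prob=0.031128
UUUDU: Ā=261.4450, payoff=126.0550, prob=0.071411
DDDUU: Ā=77.8481, payoff=0.0000, prob=0.013569
UDDUU: Ā=144.9172, payoff=9.5272, prob=0.031128
DUDUU: Ā=123.9732, payoff=0.0000, prob=0.031128
UUDUU: Ā=230.7809, payoff=95.3909, prob=0.071411
DDUUU: Ā=110.3596, payoff=0.0000, prob=0.031128
UDUUU: Ā=205.4387, payoff=70.0487, prob=0.071411
DUUUU: Ā=184.4947, payoff=49.1047, prob=0.071411
UUUUU: Ā=343.4439, payoff=208.0539, prob=0.163826
Price = Σ prob·payoff / R^5 = 81.217219 / 1.216653 = 66.7546

price = 66.7546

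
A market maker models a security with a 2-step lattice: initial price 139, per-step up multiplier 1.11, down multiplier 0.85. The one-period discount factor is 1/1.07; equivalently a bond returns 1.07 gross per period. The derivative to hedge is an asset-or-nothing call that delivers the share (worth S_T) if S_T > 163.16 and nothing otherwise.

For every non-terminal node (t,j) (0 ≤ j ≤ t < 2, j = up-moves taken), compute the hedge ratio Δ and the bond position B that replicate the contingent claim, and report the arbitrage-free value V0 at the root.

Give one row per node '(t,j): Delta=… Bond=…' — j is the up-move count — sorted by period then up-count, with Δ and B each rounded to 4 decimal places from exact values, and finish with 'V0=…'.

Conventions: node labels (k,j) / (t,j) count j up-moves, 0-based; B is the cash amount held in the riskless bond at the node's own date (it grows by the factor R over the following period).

The replicating-portfolio and risk-neutral prices coincide; use p* = (1.07−0.85)/(1.11−0.85) = 0.8462 for the latter.
Payoffs at expiry: V(2,0)=0.0000, V(2,1)=0.0000, V(2,2)=171.2619
(1,0): S=118.1500. Δ = (V_up−V_dn)/(S_up−S_dn) = (0.0000−0.0000)/(131.1465−100.4275) = 0.0000. V = [p*·0.0000 + (1−p*)·0.0000]/1.07 = 0.0000. B = V − Δ·S = 0.0000.
(1,1): S=154.2900. Δ = (V_up−V_dn)/(S_up−S_dn) = (171.2619−0.0000)/(171.2619−131.1465) = 4.2692. V = [p*·171.2619 + (1−p*)·0.0000]/1.07 = 135.4336. B = V − Δ·S = -523.2660.
(0,0): S=139.0000. Δ = (V_up−V_dn)/(S_up−S_dn) = (135.4336−0.0000)/(154.2900−118.1500) = 3.7475. V = [p*·135.4336 + (1−p*)·0.0000]/1.07 = 107.1006. B = V − Δ·S = -413.7977.
Check: Δ(0,0)·S0 + B(0,0) = 107.1006 = V0.

(0,0): Delta=3.7475 Bond=-413.7977
(1,0): Delta=0.0000 Bond=0.0000
(1,1): Delta=4.2692 Bond=-523.2660
V0=107.1006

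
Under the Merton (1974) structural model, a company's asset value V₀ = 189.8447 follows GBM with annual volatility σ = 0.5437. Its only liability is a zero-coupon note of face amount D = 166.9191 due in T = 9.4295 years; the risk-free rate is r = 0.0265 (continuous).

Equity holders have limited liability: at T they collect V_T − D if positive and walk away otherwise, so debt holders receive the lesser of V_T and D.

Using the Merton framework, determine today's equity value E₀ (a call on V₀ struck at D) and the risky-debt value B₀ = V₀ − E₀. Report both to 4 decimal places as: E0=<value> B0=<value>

Equity is a call on the firm's assets struck at D = 166.9191:
d₁ = [ln(V₀/D) + (r + σ²/2)T] / (σ√T)
   = [ln(189.8447/166.9191) + (0.0265 + 0.5·0.5437²)·9.4295] / (0.5437·√9.4295)
   = [0.128697 + 1.643608] / 1.669566 = 1.061536
d₂ = d₁ − σ√T = 1.061536 − 1.669566 = -0.608030
N(d₁) = 0.855777,  N(d₂) = 0.271584,  e^(−rT) = 0.778893
E₀ = V₀·N(d₁) − D·e^(−rT)·N(d₂)
   = 189.8447·0.855777 − 166.9191·0.778893·0.271584 = 127.155525
B₀ = V₀ − E₀ = 189.8447 − 127.155525 = 62.689175

E0=127.1555 B0=62.6892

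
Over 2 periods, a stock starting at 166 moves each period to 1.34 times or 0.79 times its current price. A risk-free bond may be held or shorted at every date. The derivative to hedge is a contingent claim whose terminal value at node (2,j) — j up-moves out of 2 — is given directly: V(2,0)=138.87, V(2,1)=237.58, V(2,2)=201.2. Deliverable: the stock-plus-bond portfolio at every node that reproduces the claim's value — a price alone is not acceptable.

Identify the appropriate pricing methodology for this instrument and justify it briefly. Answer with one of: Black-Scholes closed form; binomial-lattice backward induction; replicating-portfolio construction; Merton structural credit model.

framework: replicating-portfolio construction

Key observation: the task asks for the hedge itself — share and bond holdings at every node of the 2-period tree on spot 166 with factors 1.34/0.79 — which is exactly what the replicating-portfolio construction produces.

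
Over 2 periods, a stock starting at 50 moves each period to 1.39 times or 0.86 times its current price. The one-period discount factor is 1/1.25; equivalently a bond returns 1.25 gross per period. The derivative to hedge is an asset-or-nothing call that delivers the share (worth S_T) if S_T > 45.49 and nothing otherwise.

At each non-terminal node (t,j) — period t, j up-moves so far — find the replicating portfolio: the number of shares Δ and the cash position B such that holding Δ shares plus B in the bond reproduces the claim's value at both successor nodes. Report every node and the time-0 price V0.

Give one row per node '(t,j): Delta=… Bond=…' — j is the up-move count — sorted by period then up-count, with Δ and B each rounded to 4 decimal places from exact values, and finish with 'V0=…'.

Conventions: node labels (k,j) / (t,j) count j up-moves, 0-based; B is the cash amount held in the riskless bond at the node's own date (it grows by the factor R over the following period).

Arbitrage-free pricing uses the up-move probability p* = (R−d)/(u−d) = 0.7358, discounting each step at R = 1.25.
Payoffs at expiry: V(2,0)=0.0000, V(2,1)=59.7700, V(2,2)=96.6050
(1,0): S=43.0000. Δ = (V_up−V_dn)/(S_up−S_dn) = (59.7700−0.0000)/(59.7700−36.9800) = 2.6226. V = [p*·59.7700 + (1−p*)·0.0000]/1.25 = 35.1854. B = V − Δ·S = -77.5882.
(1,1): S=69.5000. Δ = (V_up−V_dn)/(S_up−S_dn) = (96.6050−59.7700)/(96.6050−59.7700) = 1.0000. V = [p*·96.6050 + (1−p*)·59.7700]/1.25 = 69.5000. B = V − Δ·S = 0.0000.
(0,0): S=50.0000. Δ = (V_up−V_dn)/(S_up−S_dn) = (69.5000−35.1854)/(69.5000−43.0000) = 1.2949. V = [p*·69.5000 + (1−p*)·35.1854]/1.25 = 48.3486. B = V − Δ·S = -16.3960.
Check: Δ(0,0)·S0 + B(0,0) = 48.3486 = V0.

(0,0): Delta=1.2949 Bond=-16.3960
(1,0): Delta=2.6226 Bond=-77.5882
(1,1): Delta=1.0000 Bond=0.0000
V0=48.3486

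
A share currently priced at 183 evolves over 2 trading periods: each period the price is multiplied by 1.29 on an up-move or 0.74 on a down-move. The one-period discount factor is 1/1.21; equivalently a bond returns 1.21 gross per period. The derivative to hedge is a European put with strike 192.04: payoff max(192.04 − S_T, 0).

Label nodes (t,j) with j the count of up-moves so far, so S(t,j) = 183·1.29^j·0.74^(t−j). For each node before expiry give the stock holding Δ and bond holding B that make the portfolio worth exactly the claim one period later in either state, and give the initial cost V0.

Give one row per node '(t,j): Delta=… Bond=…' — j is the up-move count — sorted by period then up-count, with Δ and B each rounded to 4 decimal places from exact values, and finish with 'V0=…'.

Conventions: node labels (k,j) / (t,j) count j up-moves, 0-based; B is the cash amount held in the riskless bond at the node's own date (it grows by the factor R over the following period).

Under the risk-neutral measure, an up-move has probability p* = (R−d)/(u−d) = 0.8545 and values discount at R = 1.21.
At maturity the claim pays: V(2,0)=91.8292, V(2,1)=17.3482, V(2,2)=0.0000
(1,0): S=135.4200. Δ = (V_up−V_dn)/(S_up−S_dn) = (17.3482−91.8292)/(174.6918−100.2108) = -1.0000. V = [p*·17.3482 + (1−p*)·91.8292]/1.21 = 23.2907. B = V − Δ·S = 158.7107.
(1,1): S=236.0700. Δ = (V_up−V_dn)/(S_up−S_dn) = (0.0000−17.3482)/(304.5303−174.6918) = -0.1336. V = [p*·0.0000 + (1−p*)·17.3482]/1.21 = 2.0854. B = V − Δ·S = 33.6276.
(0,0): S=183.0000. Δ = (V_up−V_dn)/(S_up−S_dn) = (2.0854−23.2907)/(236.0700−135.4200) = -0.2107. V = [p*·2.0854 + (1−p*)·23.2907]/1.21 = 4.2726. B = V − Δ·S = 42.8277.
Verification: the root portfolio costs Δ(0,0)·S0 + B(0,0) = 4.2726, matching V0.

(0,0): Delta=-0.2107 Bond=42.8277
(1,0): Delta=-1.0000 Bond=158.7107
(1,1): Delta=-0.1336 Bond=33.6276
V0=4.2726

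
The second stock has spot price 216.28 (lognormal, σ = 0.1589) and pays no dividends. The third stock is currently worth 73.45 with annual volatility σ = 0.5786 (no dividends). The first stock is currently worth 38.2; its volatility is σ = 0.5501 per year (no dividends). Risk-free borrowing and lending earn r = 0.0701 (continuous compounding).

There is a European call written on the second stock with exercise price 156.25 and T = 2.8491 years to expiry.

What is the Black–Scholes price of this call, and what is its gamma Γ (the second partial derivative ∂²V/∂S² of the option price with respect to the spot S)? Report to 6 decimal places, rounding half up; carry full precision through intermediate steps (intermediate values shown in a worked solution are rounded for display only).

σ√T = 0.1589·√2.8491 = 0.268212
d₁ = (ln(S/K) + (r+σ²/2)T) / (σ√T) = (ln(216.28/156.25) + (0.0701+0.1589²/2)·2.8491) / 0.268212 = (0.325117 + 0.235691) / 0.268212 = 2.090913
d₂ = d₁ − σ√T = 2.090913 − 0.268212 = 1.822701
e^{−rT} = 0.818958
N(d₁) = 0.981732,  N(d₂) = 0.965826
Call price V = S·N(d₁) − K·e^{−rT}·N(d₂) = 212.329008 − 123.589233 = 88.739775
φ(d₁) = (1/√(2π))·e^{−d₁²/2} = 0.044829
Γ = φ(d₁) / (S·σ·√T) = 0.000773

price = 88.739775
Γ = 0.000773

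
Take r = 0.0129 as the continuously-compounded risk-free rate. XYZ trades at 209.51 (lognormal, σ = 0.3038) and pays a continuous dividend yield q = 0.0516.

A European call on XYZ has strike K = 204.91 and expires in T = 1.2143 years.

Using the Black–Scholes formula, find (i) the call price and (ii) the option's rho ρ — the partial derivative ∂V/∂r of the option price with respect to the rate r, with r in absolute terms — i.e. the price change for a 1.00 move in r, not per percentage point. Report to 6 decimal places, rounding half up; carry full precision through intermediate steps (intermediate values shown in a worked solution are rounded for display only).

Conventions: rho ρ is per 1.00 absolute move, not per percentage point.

σ√T = 0.3038·√1.2143 = 0.334773
d₁ = (ln(S/K) + (r−q+σ²/2)T) / (σ√T) = (ln(209.51/204.91) + (0.0129−0.0516+0.3038²/2)·1.2143) / 0.334773 = (0.022201 + 0.009043) / 0.334773 = 0.093328
d₂ = d₁ − σ√T = 0.093328 − 0.334773 = -0.241445
e^{−rT} = 0.984458
e^{−qT} = 0.939265
N(d₁) = 0.537179,  N(d₂) = 0.404605
Call price V = S·e^{−qT}·N(d₁) − K·e^{−rT}·N(d₂) = 105.708878 − 81.619041 = 24.089836
ρ = K·T·e^{−rT}·N(d₂) = 99.110002

price = 24.089836
ρ = 99.110002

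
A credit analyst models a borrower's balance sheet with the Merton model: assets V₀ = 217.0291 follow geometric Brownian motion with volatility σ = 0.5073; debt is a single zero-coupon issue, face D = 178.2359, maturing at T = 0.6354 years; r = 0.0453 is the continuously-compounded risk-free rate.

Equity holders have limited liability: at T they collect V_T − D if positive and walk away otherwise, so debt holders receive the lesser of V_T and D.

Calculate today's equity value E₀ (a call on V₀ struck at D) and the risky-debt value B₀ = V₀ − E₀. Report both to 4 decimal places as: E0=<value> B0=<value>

Work the structural quantities from V₀ = 217.0291 against face 178.2359:
d₁ = [ln(V₀/D) + (r + σ²/2)T] / (σ√T)
   = [ln(217.0291/178.2359) + (0.0453 + 0.5·0.5073²)·0.6354] / (0.5073·√0.6354)
   = [0.196923 + 0.110545] / 0.404379 = 0.760347
d₂ = d₁ − σ√T = 0.760347 − 0.404379 = 0.355968
N(d₁) = 0.776476,  N(d₂) = 0.639068,  e^(−rT) = 0.971627
E₀ = V₀·N(d₁) − D·e^(−rT)·N(d₂)
   = 217.0291·0.776476 − 178.2359·0.971627·0.639068 = 57.845012
B₀ = V₀ − E₀ = 217.0291 − 57.845012 = 159.184088

E0=57.8450 B0=159.1841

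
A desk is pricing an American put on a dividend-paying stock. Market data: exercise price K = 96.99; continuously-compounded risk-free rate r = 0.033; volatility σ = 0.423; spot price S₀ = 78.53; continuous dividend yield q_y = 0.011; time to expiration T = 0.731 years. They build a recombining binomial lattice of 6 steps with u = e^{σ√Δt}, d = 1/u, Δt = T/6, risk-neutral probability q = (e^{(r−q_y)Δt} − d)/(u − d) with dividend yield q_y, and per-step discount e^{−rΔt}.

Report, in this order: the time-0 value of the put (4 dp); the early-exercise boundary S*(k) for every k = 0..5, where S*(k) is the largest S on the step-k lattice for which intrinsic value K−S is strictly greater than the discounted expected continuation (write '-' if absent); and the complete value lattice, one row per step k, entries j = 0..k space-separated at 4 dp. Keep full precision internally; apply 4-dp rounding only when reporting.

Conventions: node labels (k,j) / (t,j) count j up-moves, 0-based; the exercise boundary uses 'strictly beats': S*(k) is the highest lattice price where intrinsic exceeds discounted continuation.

price = 23.1234
boundary = - - 58.4509 50.4277 58.4509 67.7507
tree:
23.1234
30.4340 15.1496
38.5391 21.6346 8.0307
46.5623 29.6342 12.8779 2.6815
53.4842 38.5391 19.9342 5.1011 0.0000
59.4560 46.5623 29.2393 9.7039 0.0000 0.0000
64.6081 53.4842 38.5391 18.4600 0.0000 0.0000 0.0000

Δt=0.12183  u=1.15910  d=0.86274  q=0.47221  discount=0.99599
step 6 (expiry): payoffs max(K−S,0) = 64.6081 53.4842 38.5391 18.4600 0.0000 0.0000 0.0000
step 5: (k=5,j=0): S=37.5340, K−S=59.4560, hold=59.1171 ⇒ V=59.4560 exercise | (k=5,j=1): S=50.4277, K−S=46.5623, hold=46.2407 ⇒ V=46.5623 exercise | (k=5,j=2): S=67.7507, K−S=29.2393, hold=28.9409 ⇒ V=29.2393 exercise | (k=5,j=3): S=91.0244, K−S=5.9656, hold=9.7039 ⇒ V=9.7039 continue | (k=5,j=4): S=122.2931, K−S=0.0000, hold=0.0000 ⇒ V=0.0000 continue | (k=5,j=5): S=164.3032, K−S=0.0000, hold=0.0000 ⇒ V=0.0000 continue  boundary S*=67.7507
step 4: (k=4,j=0): S=43.5058, K−S=53.4842, hold=53.1533 ⇒ V=53.4842 exercise | (k=4,j=1): S=58.4509, K−S=38.5391, hold=38.2282 ⇒ V=38.5391 exercise | (k=4,j=2): S=78.5300, K−S=18.4600, hold=19.9342 ⇒ V=19.9342 continue | (k=4,j=3): S=105.5066, K−S=0.0000, hold=5.1011 ⇒ V=5.1011 continue | (k=4,j=4): S=141.7503, K−S=0.0000, hold=0.0000 ⇒ V=0.0000 continue  boundary S*=58.4509
step 3: (k=3,j=0): S=50.4277, K−S=46.5623, hold=46.2407 ⇒ V=46.5623 exercise | (k=3,j=1): S=67.7507, K−S=29.2393, hold=29.6342 ⇒ V=29.6342 continue | (k=3,j=2): S=91.0244, K−S=5.9656, hold=12.8779 ⇒ V=12.8779 continue | (k=3,j=3): S=122.2931, K−S=0.0000, hold=2.6815 ⇒ V=2.6815 continue  boundary S*=50.4277
step 2: (k=2,j=0): S=58.4509, K−S=38.5391, hold=38.4139 ⇒ V=38.5391 exercise | (k=2,j=1): S=78.5300, K−S=18.4600, hold=21.6346 ⇒ V=21.6346 continue | (k=2,j=2): S=105.5066, K−S=0.0000, hold=8.0307 ⇒ V=8.0307 continue  boundary S*=58.4509
step 1: (k=1,j=0): S=67.7507, K−S=29.2393, hold=30.4340 ⇒ V=30.4340 continue | (k=1,j=1): S=91.0244, K−S=5.9656, hold=15.1496 ⇒ V=15.1496 continue  boundary S*=-
step 0: (k=0,j=0): S=78.5300, K−S=18.4600, hold=23.1234 ⇒ V=23.1234 continue  boundary S*=-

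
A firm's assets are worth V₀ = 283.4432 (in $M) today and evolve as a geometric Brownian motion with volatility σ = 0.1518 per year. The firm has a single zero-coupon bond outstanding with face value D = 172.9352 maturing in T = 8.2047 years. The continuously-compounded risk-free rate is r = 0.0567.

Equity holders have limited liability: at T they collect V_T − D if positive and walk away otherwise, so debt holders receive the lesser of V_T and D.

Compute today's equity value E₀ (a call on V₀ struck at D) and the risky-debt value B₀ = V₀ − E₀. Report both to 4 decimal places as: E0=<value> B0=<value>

Equity is a call on the firm's assets struck at D = 172.9352:
d₁ = [ln(V₀/D) + (r + σ²/2)T] / (σ√T)
   = [ln(283.4432/172.9352) + (0.0567 + 0.5·0.1518²)·8.2047] / (0.1518·√8.2047)
   = [0.494095 + 0.559738] / 0.434814 = 2.423642
d₂ = d₁ − σ√T = 2.423642 − 0.434814 = 1.988829
N(d₁) = 0.992317,  N(d₂) = 0.976640,  e^(−rT) = 0.628005
E₀ = V₀·N(d₁) − D·e^(−rT)·N(d₂)
   = 283.4432·0.992317 − 172.9352·0.628005·0.976640 = 175.198303
B₀ = V₀ − E₀ = 283.4432 − 175.198303 = 108.244897

E0=175.1983 B0=108.2449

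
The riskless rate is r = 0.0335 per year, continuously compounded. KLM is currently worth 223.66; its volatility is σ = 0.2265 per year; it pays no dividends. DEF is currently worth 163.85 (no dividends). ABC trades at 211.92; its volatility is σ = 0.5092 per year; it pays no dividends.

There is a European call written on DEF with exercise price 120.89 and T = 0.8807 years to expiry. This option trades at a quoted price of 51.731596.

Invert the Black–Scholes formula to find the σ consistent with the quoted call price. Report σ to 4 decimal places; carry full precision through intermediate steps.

At σ = 0.3993 the Black–Scholes value reproduces the quote:
σ√T = 0.3993·√0.8807 = 0.374726
d₁ = (ln(S/K) + (r+σ²/2)T) / (σ√T) = (ln(163.85/120.89) + (0.0335+0.3993²/2)·0.8807) / 0.374726 = (0.304070 + 0.099713) / 0.374726 = 1.077544
d₂ = d₁ − σ√T = 1.077544 − 0.374726 = 0.702819
e^{−rT} = 0.970928
N(d₁) = 0.859381,  N(d₂) = 0.758916
V = S·N(d₁) − K·e^{−rT}·N(d₂) = 140.809647 − 89.078051 = 51.731596 (the observed quote) — the price is monotone increasing in volatility, hence this σ is the only solution

sigma = 0.3993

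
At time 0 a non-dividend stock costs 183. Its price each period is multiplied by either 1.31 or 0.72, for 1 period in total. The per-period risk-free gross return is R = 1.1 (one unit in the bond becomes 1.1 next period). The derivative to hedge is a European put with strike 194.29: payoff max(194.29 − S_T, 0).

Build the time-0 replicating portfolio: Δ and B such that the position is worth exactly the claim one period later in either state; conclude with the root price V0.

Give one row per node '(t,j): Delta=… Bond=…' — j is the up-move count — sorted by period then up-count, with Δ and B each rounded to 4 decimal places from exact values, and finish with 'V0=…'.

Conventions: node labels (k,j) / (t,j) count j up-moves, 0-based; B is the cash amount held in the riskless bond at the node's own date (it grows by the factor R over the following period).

The replicating-portfolio and risk-neutral prices coincide; use p* = (1.1−0.72)/(1.31−0.72) = 0.6441 for the latter.
At maturity the claim pays: V(1,0)=62.5300, V(1,1)=0.0000
Node (0,0) S=183.0000: V=(p*·0.0000+(1−p*)·62.5300)/1.1=20.2331; Δ=(0.0000−62.5300)/(239.7300−131.7600)=-0.5791; B=V−Δ·S=126.2162
Verification: the root portfolio costs Δ(0,0)·S0 + B(0,0) = 20.2331, matching V0.

(0,0): Delta=-0.5791 Bond=126.2162
V0=20.2331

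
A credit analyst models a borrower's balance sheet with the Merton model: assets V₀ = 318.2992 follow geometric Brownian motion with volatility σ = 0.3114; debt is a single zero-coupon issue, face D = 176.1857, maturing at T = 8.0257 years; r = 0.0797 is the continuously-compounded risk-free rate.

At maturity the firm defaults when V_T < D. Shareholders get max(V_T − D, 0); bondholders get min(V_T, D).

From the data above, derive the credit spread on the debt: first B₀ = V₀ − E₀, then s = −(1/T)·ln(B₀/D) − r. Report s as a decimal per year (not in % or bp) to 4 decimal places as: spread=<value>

spread=0.0072

Apply the equity-as-call identities (strike 176.1857, horizon 8.0257 years):
d₁ = [ln(V₀/D) + (r + σ²/2)T] / (σ√T)
   = [ln(318.2992/176.1857) + (0.0797 + 0.5·0.3114²)·8.0257] / (0.3114·√8.0257)
   = [0.591453 + 1.028774] / 0.882186 = 1.836606
d₂ = d₁ − σ√T = 1.836606 − 0.882186 = 0.954420
N(d₁) = 0.966866,  N(d₂) = 0.830064,  e^(−rT) = 0.527478
E₀ = V₀·N(d₁) − D·e^(−rT)·N(d₂)
   = 318.2992·0.966866 − 176.1857·0.527478·0.830064 = 230.611393
B₀ = V₀ − E₀ = 318.2992 − 230.611393 = 87.687807
spread = −(1/T)·ln(B₀/D) − r = −(1/8.0257)·ln(87.687807/176.1857) − 0.0797 = 0.00724017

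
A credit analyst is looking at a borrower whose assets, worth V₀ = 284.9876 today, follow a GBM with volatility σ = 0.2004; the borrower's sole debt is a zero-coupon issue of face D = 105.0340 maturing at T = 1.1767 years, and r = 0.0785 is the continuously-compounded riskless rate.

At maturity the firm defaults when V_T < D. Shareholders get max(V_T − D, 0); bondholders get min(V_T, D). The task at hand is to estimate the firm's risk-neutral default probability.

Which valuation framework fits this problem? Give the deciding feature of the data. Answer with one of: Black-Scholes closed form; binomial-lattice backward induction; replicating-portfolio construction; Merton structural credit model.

Key observation: the data describe a firm's assets (V₀ = 284.9876, GBM) and a single zero-coupon debt of face 105.0340, so credit quantities follow from equity-as-call in the structural model.

framework: Merton structural credit model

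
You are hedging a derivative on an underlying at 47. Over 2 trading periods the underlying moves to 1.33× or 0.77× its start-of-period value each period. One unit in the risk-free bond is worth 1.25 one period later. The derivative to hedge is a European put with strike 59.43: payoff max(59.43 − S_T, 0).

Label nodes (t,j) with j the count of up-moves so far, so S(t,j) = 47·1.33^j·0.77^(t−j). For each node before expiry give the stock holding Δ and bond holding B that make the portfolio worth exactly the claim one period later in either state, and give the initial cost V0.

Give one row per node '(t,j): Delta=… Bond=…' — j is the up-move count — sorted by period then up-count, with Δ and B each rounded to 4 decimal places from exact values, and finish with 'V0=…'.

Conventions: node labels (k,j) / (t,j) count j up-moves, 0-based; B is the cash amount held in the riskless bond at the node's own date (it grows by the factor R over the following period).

Arbitrage-free pricing uses the up-move probability p* = (R−d)/(u−d) = 0.8571, discounting each step at R = 1.25.
At maturity the claim pays: V(2,0)=31.5637, V(2,1)=11.2973, V(2,2)=0.0000
Node (1,0) S=36.1900: V=(p*·11.2973+(1−p*)·31.5637)/1.25=11.3540; Δ=(11.2973−31.5637)/(48.1327−27.8663)=-1.0000; B=V−Δ·S=47.5440
Node (1,1) S=62.5100: V=(p*·0.0000+(1−p*)·11.2973)/1.25=1.2911; Δ=(0.0000−11.2973)/(83.1383−48.1327)=-0.3227; B=V−Δ·S=21.4649
Node (0,0) S=47.0000: V=(p*·1.2911+(1−p*)·11.3540)/1.25=2.1829; Δ=(1.2911−11.3540)/(62.5100−36.1900)=-0.3823; B=V−Δ·S=20.1524
Verification: the root portfolio costs Δ(0,0)·S0 + B(0,0) = 2.1829, matching V0.

(0,0): Delta=-0.3823 Bond=20.1524
(1,0): Delta=-1.0000 Bond=47.5440
(1,1): Delta=-0.3227 Bond=21.4649
V0=2.1829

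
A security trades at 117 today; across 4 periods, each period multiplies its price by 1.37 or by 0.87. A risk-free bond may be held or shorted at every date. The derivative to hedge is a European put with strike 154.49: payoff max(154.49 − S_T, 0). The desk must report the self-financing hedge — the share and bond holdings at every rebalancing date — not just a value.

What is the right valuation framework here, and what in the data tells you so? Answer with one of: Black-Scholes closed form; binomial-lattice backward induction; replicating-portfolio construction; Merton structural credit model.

framework: replicating-portfolio construction

Key observation: the deliverable is the dynamic trading strategy on the 4-step tree (spot 117, moves 1.37 and 0.87), so the valuation must go through the node-by-node replicating-portfolio solve.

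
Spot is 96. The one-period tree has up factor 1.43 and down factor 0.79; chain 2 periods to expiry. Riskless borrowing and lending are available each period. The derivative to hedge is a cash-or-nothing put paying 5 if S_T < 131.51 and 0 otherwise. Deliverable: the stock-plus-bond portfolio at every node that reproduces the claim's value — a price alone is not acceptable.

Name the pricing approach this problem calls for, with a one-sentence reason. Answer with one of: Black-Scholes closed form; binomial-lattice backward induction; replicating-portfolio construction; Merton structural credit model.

framework: replicating-portfolio construction

Key observation: the deliverable is the dynamic trading strategy on the 2-step tree (spot 96, moves 1.43 and 0.79), so the valuation must go through the node-by-node replicating-portfolio solve.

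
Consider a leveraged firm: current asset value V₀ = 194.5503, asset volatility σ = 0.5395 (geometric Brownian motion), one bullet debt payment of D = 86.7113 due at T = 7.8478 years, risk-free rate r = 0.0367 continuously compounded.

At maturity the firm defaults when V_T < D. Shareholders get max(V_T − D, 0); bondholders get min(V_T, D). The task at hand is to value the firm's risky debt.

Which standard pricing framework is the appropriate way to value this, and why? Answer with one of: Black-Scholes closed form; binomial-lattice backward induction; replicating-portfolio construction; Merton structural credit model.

Key observation: a levered firm with one bullet debt due at 7.8478 years is the canonical structural-credit setup: equity is a call on the firm's assets struck at the face value.

framework: Merton structural credit model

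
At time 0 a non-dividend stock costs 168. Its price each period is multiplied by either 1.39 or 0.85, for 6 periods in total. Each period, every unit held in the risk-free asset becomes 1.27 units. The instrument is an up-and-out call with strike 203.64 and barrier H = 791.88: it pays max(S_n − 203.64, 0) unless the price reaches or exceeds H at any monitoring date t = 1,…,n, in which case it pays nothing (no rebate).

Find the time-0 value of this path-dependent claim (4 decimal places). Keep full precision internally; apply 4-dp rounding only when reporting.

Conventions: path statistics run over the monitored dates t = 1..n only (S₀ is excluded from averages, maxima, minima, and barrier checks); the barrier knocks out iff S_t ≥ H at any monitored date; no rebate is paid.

price = 58.4248

Risk-neutral up-probability p* = (R−d)/(u−d) = (1.27−0.85)/(1.39−0.85) = 0.7778; the claim prices as the p*-weighted sum of path payoffs discounted by R^6.
Enumerate all 2^6 = 64 price paths (U = up ×1.39, D = down ×0.85); each path with k up-moves has probability p*^k·(1−p*)^(6−k).
DDDDDD: M=142.8000, payoff=0.0000, prob=0.000120
UDDDDD: M=233.5200, payoff=0.0000, prob=0.000421
DUDDDD: M=198.4920, payoff=0.0000, prob=0.000421
UUDDDD: M=324.5928, payoff=0.0000, prob=0.001475
DDUDDD: M=168.7182, payoff=0.0000, prob=0.000421
UDUDDD: M=275.9039, payoff=0.0000, prob=0.001475
DUUDDD: M=275.9039, payoff=0.0000, prob=0.001475
UUUDDD: M=451.1840, payoff=73.4434, prob=0.005163
DDDUDD: M=143.4105, payoff=0.0000, prob=0.000421
UDDUDD: M=234.5183, payoff=0.0000, prob=0.001475
DUDUDD: M=234.5183, payoff=0.0000, prob=0.001475
UUDUDD: M=383.5064, payoff=73.4434, prob=0.005163
DDUUDD: M=234.5183, payoff=0.0000, prob=0.001475
UDUUDD: M=383.5064, payoff=73.4434, prob=0.005163
DUUUDD: M=383.5064, payoff=73.4434, prob=0.005163
UUUUDD: M=627.1457, payoff=249.4728, prob=0.018072
DDDDUD: M=142.8000, payoff=0.0000, prob=0.000421
UDDDUD: M=233.5200, payoff=0.0000, prob=0.001475
DUDDUD: M=199.3406, payoff=0.0000, prob=0.001475
UUDDUD: M=325.9804, payoff=73.4434, prob=0.005163
DDUDUD: M=199.3406, payoff=0.0000, prob=0.001475
UDUDUD: M=325.9804, payoff=73.4434, prob=0.005163
DUUDUD: M=325.9804, payoff=73.4434, prob=0.005163
UUUDUD: M=533.0739, payoff=249.4728, prob=0.018072
DDDUUD: M=199.3406, payoff=0.0000, prob=0.001475
UDDUUD: M=325.9804, payoff=73.4434, prob=0.005163
DUDUUD: M=325.9804, payoff=73.4434, prob=0.005163
UUDUUD: M=533.0739, payoff=249.4728, prob=0.018072
DDUUUD: M=325.9804, payoff=73.4434, prob=0.005163
UDUUUD: M=533.0739, payoff=249.4728, prob=0.018072
DUUUUD: M=533.0739, payoff=249.4728, prob=0.018072
UUUUUD: M=871.7326, payoff=0.0000, prob=0.063251
DDDDDU: M=142.8000, payoff=0.0000, prob=0.000421
UDDDDU: M=233.5200, payoff=0.0000, prob=0.001475
DUDDDU: M=198.4920, payoff=0.0000, prob=0.001475
UUDDDU: M=324.5928, payoff=73.4434, prob=0.005163
DDUDDU: M=169.4395, payoff=0.0000, prob=0.001475
UDUDDU: M=277.0834, payoff=73.4434, prob=0.005163
DUUDDU: M=277.0834, payoff=73.4434, prob=0.005163
UUUDDU: M=453.1128, payoff=249.4728, prob=0.018072
DDDUDU: M=169.4395, payoff=0.0000, prob=0.001475
UDDUDU: M=277.0834, payoff=73.4434, prob=0.005163
DUDUDU: M=277.0834, payoff=73.4434, prob=0.005163
UUDUDU: M=453.1128, payoff=249.4728, prob=0.018072
DDUUDU: M=277.0834, payoff=73.4434, prob=0.005163
UDUUDU: M=453.1128, payoff=249.4728, prob=0.018072
DUUUDU: M=453.1128, payoff=249.4728, prob=0.018072
UUUUDU: M=740.9727, payoff=537.3327, prob=0.063251
DDDDUU: M=169.4395, payoff=0.0000, prob=0.001475
UDDDUU: M=277.0834, payoff=73.4434, prob=0.005163
DUDDUU: M=277.0834, payoff=73.4434, prob=0.005163
UUDDUU: M=453.1128, payoff=249.4728, prob=0.018072
DDUDUU: M=277.0834, payoff=73.4434, prob=0.005163
UDUDUU: M=453.1128, payoff=249.4728, prob=0.018072
DUUDUU: M=453.1128, payoff=249.4728, prob=0.018072
UUUDUU: M=740.9727, payoff=537.3327, prob=0.063251
DDDUUU: M=277.0834, payoff=73.4434, prob=0.005163
UDDUUU: M=453.1128, payoff=249.4728, prob=0.018072
DUDUUU: M=453.1128, payoff=249.4728, prob=0.018072
UUDUUU: M=740.9727, payoff=537.3327, prob=0.063251
DDUUUU: M=453.1128, payoff=249.4728, prob=0.018072
UDUUUU: M=740.9727, payoff=537.3327, prob=0.063251
DUUUUU: M=740.9727, payoff=537.3327, prob=0.063251
UUUUUU: M=1211.7083, payoff=0.0000, prob=0.221377
Price = Σ prob·payoff / R^6 = 245.143170 / 4.195873 = 58.4248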